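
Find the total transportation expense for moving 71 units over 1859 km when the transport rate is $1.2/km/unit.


TC = dist * cost * units = 1859 * 1.2 * 71 = $158386.80

$158386.80


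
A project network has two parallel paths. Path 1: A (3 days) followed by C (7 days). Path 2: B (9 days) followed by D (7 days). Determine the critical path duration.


Path 1 = 3 + 7 = 10 days
Path 2 = 9 + 7 = 16 days
Duration = max(10, 16) = 16 days

16 days


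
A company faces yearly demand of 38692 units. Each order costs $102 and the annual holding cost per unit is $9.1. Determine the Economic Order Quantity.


Formula: EOQ = sqrt(2 * D * S / H)
Numerator: 2 * 38692 * 102 = 7893168
2DS/H = 7893168 / 9.1 = 867381.1
EOQ = sqrt(867381.1) = 931.3 units

931.3 units


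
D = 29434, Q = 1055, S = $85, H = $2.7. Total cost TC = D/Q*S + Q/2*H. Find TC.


TC = 29434/1055 * 85 + 1055/2 * 2.7

$3795.71


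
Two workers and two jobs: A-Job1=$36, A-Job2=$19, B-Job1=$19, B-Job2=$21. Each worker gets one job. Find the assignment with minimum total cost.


Option 1: A->1 + B->2 = $36 + $21 = $57
Option 2: A->2 + B->1 = $19 + $19 = $38
Min cost = min($57, $38) = $38

$38


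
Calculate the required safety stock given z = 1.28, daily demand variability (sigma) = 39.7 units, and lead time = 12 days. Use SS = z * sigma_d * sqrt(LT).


Formula: SS = z * sigma_d * sqrt(LT)
sqrt(LT) = sqrt(12) = 3.4641
SS = 1.28 * 39.7 * 3.4641
SS = 176.0 units

176.0 units


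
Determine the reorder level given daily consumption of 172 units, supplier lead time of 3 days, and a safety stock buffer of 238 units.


Formula: ROP = (Daily Demand * Lead Time) + Safety Stock
Demand during lead time = 172 * 3 = 516 units
ROP = 516 + 238 = 754 units

754 units


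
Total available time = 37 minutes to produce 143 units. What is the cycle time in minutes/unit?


Formula: CT = Available Time / Number of Units
CT = 37 min / 143 units
CT = 0.26 min/unit

0.26 min/unit


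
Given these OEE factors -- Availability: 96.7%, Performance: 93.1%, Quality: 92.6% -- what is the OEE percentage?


Formula: OEE = Availability * Performance * Quality / 10000
A * P = 96.7% * 93.1% / 100 = 90.03%
OEE = 90.03% * 92.6% / 100 = 83.4%

83.4%


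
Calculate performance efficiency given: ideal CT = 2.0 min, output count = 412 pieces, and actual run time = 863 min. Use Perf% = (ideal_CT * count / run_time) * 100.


Formula: Performance = (Ideal CT * Total Count) / Run Time * 100
Ideal output time = 2.0 * 412 = 824.0 min
Performance = 824.0 / 863 * 100 = 95.5%

95.5%


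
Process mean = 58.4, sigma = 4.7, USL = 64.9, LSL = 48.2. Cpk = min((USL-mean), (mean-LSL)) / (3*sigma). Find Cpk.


Cpu = (64.9 - 58.4) / (3 * 4.7) = 0.46
Cpl = (58.4 - 48.2) / (3 * 4.7) = 0.72
Cpk = min(0.46, 0.72) = 0.46

0.46


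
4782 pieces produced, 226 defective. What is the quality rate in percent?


Formula: Quality Rate = Good Pieces / Total Pieces * 100
Good pieces = 4782 - 226 = 4556
QR = 4556 / 4782 * 100 = 95.3%

95.3%


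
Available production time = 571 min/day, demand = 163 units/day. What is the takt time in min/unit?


Formula: Takt Time = Available Production Time / Customer Demand
Takt = 571 min/day / 163 units/day
Takt = 3.5 min/unit

3.5 min/unit


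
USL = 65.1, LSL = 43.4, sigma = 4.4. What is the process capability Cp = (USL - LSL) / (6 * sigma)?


Cp = (65.1 - 43.4) / (6 * 4.4)

0.82


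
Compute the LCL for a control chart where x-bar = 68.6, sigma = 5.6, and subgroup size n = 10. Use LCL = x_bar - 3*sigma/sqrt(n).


LCL = 68.6 - 3 * 5.6 / sqrt(10)

63.29


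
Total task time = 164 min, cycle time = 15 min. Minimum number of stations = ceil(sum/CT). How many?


Formula: N_min = ceil(Sum of Task Times / Cycle Time)
N_min = ceil(164 min / 15 min) = ceil(10.9333)
N_min = 11 stations

11


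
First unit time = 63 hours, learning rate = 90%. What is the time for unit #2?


Formula: T_n = T_1 * (learning_rate)^(log2(n)) where learning_rate = rate/100
Doublings = log2(2) = 1
T_n = 63 * 0.9^1
T_n = 63 * 0.9 = 56.7 hours

56.7 hours


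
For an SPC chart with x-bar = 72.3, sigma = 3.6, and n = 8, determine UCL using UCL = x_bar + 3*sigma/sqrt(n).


UCL = 72.3 + 3 * 3.6 / sqrt(8)

76.12


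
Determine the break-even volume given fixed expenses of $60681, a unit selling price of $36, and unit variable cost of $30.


Formula: BEQ = Fixed Costs / (Price - Variable Cost)
Contribution margin = $36 - $30 = $6/unit
BEQ = ceil($60681 / $6/unit) = ceil(10113.5) = 10114 units

10114 units


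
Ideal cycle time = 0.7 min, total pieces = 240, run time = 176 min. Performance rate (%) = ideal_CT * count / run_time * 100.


Formula: Performance = (Ideal CT * Total Count) / Run Time * 100
Ideal output time = 0.7 * 240 = 168.0 min
Performance = 168.0 / 176 * 100 = 95.5%

95.5%


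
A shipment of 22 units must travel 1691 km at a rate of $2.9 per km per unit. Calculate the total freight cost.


TC = dist * cost * units = 1691 * 2.9 * 22 = $107885.80

$107885.80


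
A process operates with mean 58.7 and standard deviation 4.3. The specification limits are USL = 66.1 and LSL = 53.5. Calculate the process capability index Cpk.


Cpu = (66.1 - 58.7) / (3 * 4.3) = 0.57
Cpl = (58.7 - 53.5) / (3 * 4.3) = 0.4
Cpk = min(0.57, 0.4) = 0.4

0.4


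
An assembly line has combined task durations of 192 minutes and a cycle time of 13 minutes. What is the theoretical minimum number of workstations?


Formula: N_min = ceil(Sum of Task Times / Cycle Time)
N_min = ceil(192 min / 13 min) = ceil(14.7692)
N_min = 15 stations

15


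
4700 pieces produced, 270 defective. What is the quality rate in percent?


Formula: Quality Rate = Good Pieces / Total Pieces * 100
Good pieces = 4700 - 270 = 4430
QR = 4430 / 4700 * 100 = 94.3%

94.3%


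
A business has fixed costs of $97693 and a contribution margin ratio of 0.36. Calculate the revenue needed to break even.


Formula: BER = Fixed Costs / Contribution Margin Ratio
BER = $97693 / 0.36
BER = $271369.44 (to the nearest cent)

$271369.44


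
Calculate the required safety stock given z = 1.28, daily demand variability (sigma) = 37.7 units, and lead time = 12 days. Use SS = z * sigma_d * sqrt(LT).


Formula: SS = z * sigma_d * sqrt(LT)
sqrt(LT) = sqrt(12) = 3.4641
SS = 1.28 * 37.7 * 3.4641
SS = 167.2 units

167.2 units


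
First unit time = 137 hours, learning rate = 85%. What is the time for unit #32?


Formula: T_n = T_1 * (learning_rate)^(log2(n)) where learning_rate = rate/100
Doublings = log2(32) = 5
T_n = 137 * 0.85^5
T_n = 137 * 0.4437 = 60.8 hours

60.8 hours


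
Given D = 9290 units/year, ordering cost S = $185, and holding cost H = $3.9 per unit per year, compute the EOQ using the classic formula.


Formula: EOQ = sqrt(2 * D * S / H)
Numerator: 2 * 9290 * 185 = 3437300
2DS/H = 3437300 / 3.9 = 881359.0
EOQ = sqrt(881359.0) = 938.8 units

938.8 units


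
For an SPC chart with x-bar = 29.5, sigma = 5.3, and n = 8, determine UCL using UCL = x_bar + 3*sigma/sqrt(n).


UCL = 29.5 + 3 * 5.3 / sqrt(8)

35.12


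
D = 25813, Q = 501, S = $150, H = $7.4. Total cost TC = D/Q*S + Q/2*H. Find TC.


TC = 25813/501 * 150 + 501/2 * 7.4

$9582.14


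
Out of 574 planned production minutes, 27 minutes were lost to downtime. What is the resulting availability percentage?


Formula: Availability = (Planned Time - Downtime) / Planned Time * 100
Uptime = 574 - 27 = 547 min
Availability = 547 / 574 * 100 = 95.3%

95.3%


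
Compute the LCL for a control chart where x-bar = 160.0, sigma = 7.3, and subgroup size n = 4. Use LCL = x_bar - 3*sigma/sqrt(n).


LCL = 160.0 - 3 * 7.3 / sqrt(4)

149.05


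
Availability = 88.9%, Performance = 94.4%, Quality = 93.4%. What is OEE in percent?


Formula: OEE = Availability * Performance * Quality / 10000
A * P = 88.9% * 94.4% / 100 = 83.92%
OEE = 83.92% * 93.4% / 100 = 78.4%

78.4%


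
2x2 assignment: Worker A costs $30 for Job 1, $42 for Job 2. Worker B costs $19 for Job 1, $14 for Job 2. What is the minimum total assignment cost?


Option 1: A->1 + B->2 = $30 + $14 = $44
Option 2: A->2 + B->1 = $42 + $19 = $61
Min cost = min($44, $61) = $44

$44


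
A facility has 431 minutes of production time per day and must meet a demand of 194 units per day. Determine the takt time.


Formula: Takt Time = Available Production Time / Customer Demand
Takt = 431 min/day / 194 units/day
Takt = 2.22 min/unit

2.22 min/unit


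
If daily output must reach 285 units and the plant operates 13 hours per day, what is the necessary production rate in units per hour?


Formula: Production Rate = Daily Demand / Available Hours
Rate = 285 units/day / 13 hours/day
Rate = 21.9 units/hour

21.9 units/hour


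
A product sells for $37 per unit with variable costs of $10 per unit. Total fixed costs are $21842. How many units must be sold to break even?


Formula: BEQ = Fixed Costs / (Price - Variable Cost)
Contribution margin = $37 - $10 = $27/unit
BEQ = ceil($21842 / $27/unit) = ceil(808.96) = 809 units

809 units


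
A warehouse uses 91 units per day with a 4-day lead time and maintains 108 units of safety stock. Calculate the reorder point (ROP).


Formula: ROP = (Daily Demand * Lead Time) + Safety Stock
Demand during lead time = 91 * 4 = 364 units
ROP = 364 + 108 = 472 units

472 units


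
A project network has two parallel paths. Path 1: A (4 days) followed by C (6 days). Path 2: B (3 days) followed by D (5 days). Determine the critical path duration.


Path 1 = 4 + 6 = 10 days
Path 2 = 3 + 5 = 8 days
Duration = max(10, 8) = 10 days

10 days


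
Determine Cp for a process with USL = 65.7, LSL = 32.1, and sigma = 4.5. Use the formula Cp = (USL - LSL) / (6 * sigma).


Cp = (65.7 - 32.1) / (6 * 4.5)

1.24


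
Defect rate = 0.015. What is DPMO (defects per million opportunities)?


DPMO = defect_rate * 1000000 = 0.015 * 1000000

15000


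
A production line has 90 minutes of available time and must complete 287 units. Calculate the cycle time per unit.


Formula: CT = Available Time / Number of Units
CT = 90 min / 287 units
CT = 0.31 min/unit

0.31 min/unit


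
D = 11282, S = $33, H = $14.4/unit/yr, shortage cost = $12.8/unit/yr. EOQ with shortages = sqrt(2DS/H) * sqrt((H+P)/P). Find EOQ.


Formula: EOQ* = sqrt(2DS/H) * sqrt((H+P)/P)
Base EOQ = sqrt(2*11282*33/14.4) = 227.4 units
Correction = sqrt((14.4+12.8)/12.8) = 1.45774
EOQ* = 227.4 * 1.45774 = 331.5 units

331.5 units


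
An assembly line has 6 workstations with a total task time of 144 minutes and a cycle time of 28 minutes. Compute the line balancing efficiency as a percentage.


Formula: Efficiency = Sum of Task Times / (N_stations * CT) * 100
Total station capacity = 6 stations * 28 min = 168 min
Efficiency = 144 / 168 * 100 = 85.7%

85.7%


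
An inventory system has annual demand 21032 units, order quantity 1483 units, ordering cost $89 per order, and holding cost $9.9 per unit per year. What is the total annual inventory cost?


TC = 21032/1483 * 89 + 1483/2 * 9.9

$8603.05


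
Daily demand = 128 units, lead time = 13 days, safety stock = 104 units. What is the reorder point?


Formula: ROP = (Daily Demand * Lead Time) + Safety Stock
Demand during lead time = 128 * 13 = 1664 units
ROP = 1664 + 104 = 1768 units

1768 units


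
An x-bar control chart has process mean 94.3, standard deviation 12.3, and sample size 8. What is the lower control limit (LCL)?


LCL = 94.3 - 3 * 12.3 / sqrt(8)

81.25


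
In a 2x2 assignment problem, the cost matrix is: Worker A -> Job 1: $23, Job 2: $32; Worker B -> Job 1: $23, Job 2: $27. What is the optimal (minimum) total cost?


Option 1: A->1 + B->2 = $23 + $27 = $50
Option 2: A->2 + B->1 = $32 + $23 = $55
Min cost = min($50, $55) = $50

$50


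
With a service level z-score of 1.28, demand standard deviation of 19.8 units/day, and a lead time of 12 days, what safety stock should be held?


Formula: SS = z * sigma_d * sqrt(LT)
sqrt(LT) = sqrt(12) = 3.4641
SS = 1.28 * 19.8 * 3.4641
SS = 87.8 units

87.8 units


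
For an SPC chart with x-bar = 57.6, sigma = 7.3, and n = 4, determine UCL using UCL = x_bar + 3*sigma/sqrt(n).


UCL = 57.6 + 3 * 7.3 / sqrt(4)

68.55


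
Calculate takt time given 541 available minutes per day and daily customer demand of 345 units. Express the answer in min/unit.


Formula: Takt Time = Available Production Time / Customer Demand
Takt = 541 min/day / 345 units/day
Takt = 1.57 min/unit

1.57 min/unit


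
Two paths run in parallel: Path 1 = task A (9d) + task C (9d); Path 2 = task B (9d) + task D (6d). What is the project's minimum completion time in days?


Path 1 = 9 + 9 = 18 days
Path 2 = 9 + 6 = 15 days
Duration = max(18, 15) = 18 days

18 days


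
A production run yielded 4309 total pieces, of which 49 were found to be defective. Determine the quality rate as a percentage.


Formula: Quality Rate = Good Pieces / Total Pieces * 100
Good pieces = 4309 - 49 = 4260
QR = 4260 / 4309 * 100 = 98.9%

98.9%


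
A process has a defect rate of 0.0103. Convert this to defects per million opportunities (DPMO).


DPMO = defect_rate * 1000000 = 0.0103 * 1000000

10300


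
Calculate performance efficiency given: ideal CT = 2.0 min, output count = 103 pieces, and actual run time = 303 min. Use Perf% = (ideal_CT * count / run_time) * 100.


Formula: Performance = (Ideal CT * Total Count) / Run Time * 100
Ideal output time = 2.0 * 103 = 206.0 min
Performance = 206.0 / 303 * 100 = 68.0%

68.0%


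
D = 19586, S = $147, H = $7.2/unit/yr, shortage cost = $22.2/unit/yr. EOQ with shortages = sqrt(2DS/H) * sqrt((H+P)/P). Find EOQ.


Formula: EOQ* = sqrt(2DS/H) * sqrt((H+P)/P)
Base EOQ = sqrt(2*19586*147/7.2) = 894.29 units
Correction = sqrt((7.2+22.2)/22.2) = 1.15079
EOQ* = 894.29 * 1.15079 = 1029.1 units

1029.1 units


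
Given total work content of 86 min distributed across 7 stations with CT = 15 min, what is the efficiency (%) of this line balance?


Formula: Efficiency = Sum of Task Times / (N_stations * CT) * 100
Total station capacity = 7 stations * 15 min = 105 min
Efficiency = 86 / 105 * 100 = 81.9%

81.9%


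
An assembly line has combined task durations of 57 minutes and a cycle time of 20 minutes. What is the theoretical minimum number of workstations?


Formula: N_min = ceil(Sum of Task Times / Cycle Time)
N_min = ceil(57 min / 20 min) = ceil(2.85)
N_min = 3 stations

3


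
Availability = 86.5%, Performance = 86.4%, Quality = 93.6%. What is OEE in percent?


Formula: OEE = Availability * Performance * Quality / 10000
A * P = 86.5% * 86.4% / 100 = 74.74%
OEE = 74.74% * 93.6% / 100 = 70.0%

70.0%


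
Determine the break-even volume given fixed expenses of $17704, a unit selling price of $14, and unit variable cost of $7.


Formula: BEQ = Fixed Costs / (Price - Variable Cost)
Contribution margin = $14 - $7 = $7/unit
BEQ = ceil($17704 / $7/unit) = ceil(2529.14) = 2530 units

2530 units


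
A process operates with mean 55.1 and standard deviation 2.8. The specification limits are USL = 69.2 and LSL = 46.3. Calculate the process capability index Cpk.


Cpu = (69.2 - 55.1) / (3 * 2.8) = 1.68
Cpl = (55.1 - 46.3) / (3 * 2.8) = 1.05
Cpk = min(1.68, 1.05) = 1.05

1.05


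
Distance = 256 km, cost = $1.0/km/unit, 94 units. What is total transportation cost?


TC = dist * cost * units = 256 * 1.0 * 94 = $24064.00

$24064.00


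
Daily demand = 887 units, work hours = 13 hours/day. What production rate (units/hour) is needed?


Formula: Production Rate = Daily Demand / Available Hours
Rate = 887 units/day / 13 hours/day
Rate = 68.2 units/hour

68.2 units/hour


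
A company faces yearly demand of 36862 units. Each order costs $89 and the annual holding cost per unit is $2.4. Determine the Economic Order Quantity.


Formula: EOQ = sqrt(2 * D * S / H)
Numerator: 2 * 36862 * 89 = 6561436
2DS/H = 6561436 / 2.4 = 2733931.7
EOQ = sqrt(2733931.7) = 1653.5 units

1653.5 units


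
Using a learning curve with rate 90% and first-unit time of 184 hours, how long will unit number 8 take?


Formula: T_n = T_1 * (learning_rate)^(log2(n)) where learning_rate = rate/100
Doublings = log2(8) = 3
T_n = 184 * 0.9^3
T_n = 184 * 0.729 = 134.1 hours

134.1 hours


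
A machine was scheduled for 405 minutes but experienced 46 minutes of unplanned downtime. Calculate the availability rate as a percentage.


Formula: Availability = (Planned Time - Downtime) / Planned Time * 100
Uptime = 405 - 46 = 359 min
Availability = 359 / 405 * 100 = 88.6%

88.6%


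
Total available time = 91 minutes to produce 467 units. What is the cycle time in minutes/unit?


Formula: CT = Available Time / Number of Units
CT = 91 min / 467 units
CT = 0.19 min/unit

0.19 min/unit


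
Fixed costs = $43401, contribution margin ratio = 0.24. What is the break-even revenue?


Formula: BER = Fixed Costs / Contribution Margin Ratio
BER = $43401 / 0.24
BER = $180837.50 (to the nearest cent)

$180837.50


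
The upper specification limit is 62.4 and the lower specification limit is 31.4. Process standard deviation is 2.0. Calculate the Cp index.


Cp = (62.4 - 31.4) / (6 * 2.0)

2.58


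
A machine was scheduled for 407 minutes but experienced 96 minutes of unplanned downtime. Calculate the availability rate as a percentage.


Formula: Availability = (Planned Time - Downtime) / Planned Time * 100
Uptime = 407 - 96 = 311 min
Availability = 311 / 407 * 100 = 76.4%

76.4%


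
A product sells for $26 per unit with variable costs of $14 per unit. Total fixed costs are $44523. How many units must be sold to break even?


Formula: BEQ = Fixed Costs / (Price - Variable Cost)
Contribution margin = $26 - $14 = $12/unit
BEQ = ceil($44523 / $12/unit) = ceil(3710.25) = 3711 units

3711 units


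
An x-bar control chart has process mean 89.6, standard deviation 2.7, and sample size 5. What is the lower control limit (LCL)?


LCL = 89.6 - 3 * 2.7 / sqrt(5)

85.98


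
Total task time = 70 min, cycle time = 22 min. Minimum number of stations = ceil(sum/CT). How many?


Formula: N_min = ceil(Sum of Task Times / Cycle Time)
N_min = ceil(70 min / 22 min) = ceil(3.1818)
N_min = 4 stations

4


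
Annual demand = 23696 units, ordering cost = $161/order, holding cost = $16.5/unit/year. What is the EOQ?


Formula: EOQ = sqrt(2 * D * S / H)
Numerator: 2 * 23696 * 161 = 7630112
2DS/H = 7630112 / 16.5 = 462431.0
EOQ = sqrt(462431.0) = 680.0 units

680.0 units


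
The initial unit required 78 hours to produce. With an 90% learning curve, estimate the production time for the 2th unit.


Formula: T_n = T_1 * (learning_rate)^(log2(n)) where learning_rate = rate/100
Doublings = log2(2) = 1
T_n = 78 * 0.9^1
T_n = 78 * 0.9 = 70.2 hours

70.2 hours


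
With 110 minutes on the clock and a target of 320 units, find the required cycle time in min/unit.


Formula: CT = Available Time / Number of Units
CT = 110 min / 320 units
CT = 0.34 min/unit

0.34 min/unit


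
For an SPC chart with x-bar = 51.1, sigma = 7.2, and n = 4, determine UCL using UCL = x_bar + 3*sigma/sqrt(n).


UCL = 51.1 + 3 * 7.2 / sqrt(4)

61.9


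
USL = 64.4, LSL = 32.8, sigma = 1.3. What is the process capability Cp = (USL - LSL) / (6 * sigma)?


Cp = (64.4 - 32.8) / (6 * 1.3)

4.05


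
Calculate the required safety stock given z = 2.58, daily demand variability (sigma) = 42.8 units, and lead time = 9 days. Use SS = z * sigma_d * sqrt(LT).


Formula: SS = z * sigma_d * sqrt(LT)
sqrt(LT) = sqrt(9) = 3.0
SS = 2.58 * 42.8 * 3.0
SS = 331.3 units

331.3 units


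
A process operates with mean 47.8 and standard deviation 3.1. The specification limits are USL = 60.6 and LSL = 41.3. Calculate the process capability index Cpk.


Cpu = (60.6 - 47.8) / (3 * 3.1) = 1.38
Cpl = (47.8 - 41.3) / (3 * 3.1) = 0.7
Cpk = min(1.38, 0.7) = 0.7

0.7


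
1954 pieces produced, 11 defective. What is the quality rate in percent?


Formula: Quality Rate = Good Pieces / Total Pieces * 100
Good pieces = 1954 - 11 = 1943
QR = 1943 / 1954 * 100 = 99.4%

99.4%


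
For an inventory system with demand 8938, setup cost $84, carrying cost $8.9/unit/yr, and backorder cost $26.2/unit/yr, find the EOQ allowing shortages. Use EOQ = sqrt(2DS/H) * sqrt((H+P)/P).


Formula: EOQ* = sqrt(2DS/H) * sqrt((H+P)/P)
Base EOQ = sqrt(2*8938*84/8.9) = 410.75 units
Correction = sqrt((8.9+26.2)/26.2) = 1.15745
EOQ* = 410.75 * 1.15745 = 475.4 units

475.4 units


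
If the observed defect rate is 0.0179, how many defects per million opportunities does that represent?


DPMO = defect_rate * 1000000 = 0.0179 * 1000000

17900


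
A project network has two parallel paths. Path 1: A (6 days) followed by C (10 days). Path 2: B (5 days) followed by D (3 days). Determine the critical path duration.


Path 1 = 6 + 10 = 16 days
Path 2 = 5 + 3 = 8 days
Duration = max(16, 8) = 16 days

16 days


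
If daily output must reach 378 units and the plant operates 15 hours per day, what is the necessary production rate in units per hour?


Formula: Production Rate = Daily Demand / Available Hours
Rate = 378 units/day / 15 hours/day
Rate = 25.2 units/hour

25.2 units/hour


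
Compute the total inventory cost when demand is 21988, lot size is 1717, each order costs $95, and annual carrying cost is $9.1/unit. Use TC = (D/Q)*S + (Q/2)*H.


TC = 21988/1717 * 95 + 1717/2 * 9.1

$9028.93


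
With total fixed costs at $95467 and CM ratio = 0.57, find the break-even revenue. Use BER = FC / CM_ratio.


Formula: BER = Fixed Costs / Contribution Margin Ratio
BER = $95467 / 0.57
BER = $167485.96 (to the nearest cent)

$167485.96


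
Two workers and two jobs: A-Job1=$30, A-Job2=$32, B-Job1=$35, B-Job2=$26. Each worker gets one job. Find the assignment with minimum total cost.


Option 1: A->1 + B->2 = $30 + $26 = $56
Option 2: A->2 + B->1 = $32 + $35 = $67
Min cost = min($56, $67) = $56

$56


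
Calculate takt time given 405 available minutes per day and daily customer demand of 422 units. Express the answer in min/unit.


Formula: Takt Time = Available Production Time / Customer Demand
Takt = 405 min/day / 422 units/day
Takt = 0.96 min/unit

0.96 min/unit


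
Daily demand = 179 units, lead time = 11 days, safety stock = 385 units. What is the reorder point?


Formula: ROP = (Daily Demand * Lead Time) + Safety Stock
Demand during lead time = 179 * 11 = 1969 units
ROP = 1969 + 385 = 2354 units

2354 units


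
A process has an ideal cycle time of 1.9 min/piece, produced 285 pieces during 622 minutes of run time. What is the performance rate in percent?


Formula: Performance = (Ideal CT * Total Count) / Run Time * 100
Ideal output time = 1.9 * 285 = 541.5 min
Performance = 541.5 / 622 * 100 = 87.1%

87.1%


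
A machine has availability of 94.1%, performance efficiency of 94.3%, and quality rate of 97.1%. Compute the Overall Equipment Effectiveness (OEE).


Formula: OEE = Availability * Performance * Quality / 10000
A * P = 94.1% * 94.3% / 100 = 88.74%
OEE = 88.74% * 97.1% / 100 = 86.2%

86.2%


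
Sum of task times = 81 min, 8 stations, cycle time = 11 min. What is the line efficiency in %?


Formula: Efficiency = Sum of Task Times / (N_stations * CT) * 100
Total station capacity = 8 stations * 11 min = 88 min
Efficiency = 81 / 88 * 100 = 92.0%

92.0%


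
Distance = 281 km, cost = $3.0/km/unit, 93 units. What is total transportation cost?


TC = dist * cost * units = 281 * 3.0 * 93 = $78399.00

$78399.00


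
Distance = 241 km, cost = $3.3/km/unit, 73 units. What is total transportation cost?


TC = dist * cost * units = 241 * 3.3 * 73 = $58056.90

$58056.90


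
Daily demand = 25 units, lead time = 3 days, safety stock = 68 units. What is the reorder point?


Formula: ROP = (Daily Demand * Lead Time) + Safety Stock
Demand during lead time = 25 * 3 = 75 units
ROP = 75 + 68 = 143 units

143 units


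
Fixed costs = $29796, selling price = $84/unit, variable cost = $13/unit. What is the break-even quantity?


Formula: BEQ = Fixed Costs / (Price - Variable Cost)
Contribution margin = $84 - $13 = $71/unit
BEQ = ceil($29796 / $71/unit) = ceil(419.66) = 420 units

420 units


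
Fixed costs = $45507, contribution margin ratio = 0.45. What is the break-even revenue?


Formula: BER = Fixed Costs / Contribution Margin Ratio
BER = $45507 / 0.45
BER = $101126.67 (to the nearest cent)

$101126.67


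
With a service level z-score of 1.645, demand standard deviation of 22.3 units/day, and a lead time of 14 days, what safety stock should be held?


Formula: SS = z * sigma_d * sqrt(LT)
sqrt(LT) = sqrt(14) = 3.7417
SS = 1.645 * 22.3 * 3.7417
SS = 137.3 units

137.3 units


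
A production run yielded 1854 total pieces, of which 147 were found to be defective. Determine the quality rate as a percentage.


Formula: Quality Rate = Good Pieces / Total Pieces * 100
Good pieces = 1854 - 147 = 1707
QR = 1707 / 1854 * 100 = 92.1%

92.1%


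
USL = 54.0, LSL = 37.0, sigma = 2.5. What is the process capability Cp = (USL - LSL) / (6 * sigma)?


Cp = (54.0 - 37.0) / (6 * 2.5)

1.13


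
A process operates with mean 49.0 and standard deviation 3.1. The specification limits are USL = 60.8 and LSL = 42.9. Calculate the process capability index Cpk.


Cpu = (60.8 - 49.0) / (3 * 3.1) = 1.27
Cpl = (49.0 - 42.9) / (3 * 3.1) = 0.66
Cpk = min(1.27, 0.66) = 0.66

0.66


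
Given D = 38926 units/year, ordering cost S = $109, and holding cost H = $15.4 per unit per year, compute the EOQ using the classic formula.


Formula: EOQ = sqrt(2 * D * S / H)
Numerator: 2 * 38926 * 109 = 8485868
2DS/H = 8485868 / 15.4 = 551030.4
EOQ = sqrt(551030.4) = 742.3 units

742.3 units


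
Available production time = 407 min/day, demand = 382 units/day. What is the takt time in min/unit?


Formula: Takt Time = Available Production Time / Customer Demand
Takt = 407 min/day / 382 units/day
Takt = 1.07 min/unit

1.07 min/unit


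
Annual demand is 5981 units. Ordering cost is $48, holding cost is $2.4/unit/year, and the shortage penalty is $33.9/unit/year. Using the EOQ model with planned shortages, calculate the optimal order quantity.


Formula: EOQ* = sqrt(2DS/H) * sqrt((H+P)/P)
Base EOQ = sqrt(2*5981*48/2.4) = 489.12 units
Correction = sqrt((2.4+33.9)/33.9) = 1.03479
EOQ* = 489.12 * 1.03479 = 506.1 units

506.1 units


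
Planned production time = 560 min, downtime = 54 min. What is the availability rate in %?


Formula: Availability = (Planned Time - Downtime) / Planned Time * 100
Uptime = 560 - 54 = 506 min
Availability = 506 / 560 * 100 = 90.4%

90.4%


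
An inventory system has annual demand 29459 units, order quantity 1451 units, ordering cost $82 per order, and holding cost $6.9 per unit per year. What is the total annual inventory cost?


TC = 29459/1451 * 82 + 1451/2 * 6.9

$6670.76


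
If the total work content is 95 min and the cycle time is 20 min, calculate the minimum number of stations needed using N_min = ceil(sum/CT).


Formula: N_min = ceil(Sum of Task Times / Cycle Time)
N_min = ceil(95 min / 20 min) = ceil(4.75)
N_min = 5 stations

5


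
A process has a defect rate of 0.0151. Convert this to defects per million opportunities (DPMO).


DPMO = defect_rate * 1000000 = 0.0151 * 1000000

15100


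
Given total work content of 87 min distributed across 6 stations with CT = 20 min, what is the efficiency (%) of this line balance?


Formula: Efficiency = Sum of Task Times / (N_stations * CT) * 100
Total station capacity = 6 stations * 20 min = 120 min
Efficiency = 87 / 120 * 100 = 72.5%

72.5%


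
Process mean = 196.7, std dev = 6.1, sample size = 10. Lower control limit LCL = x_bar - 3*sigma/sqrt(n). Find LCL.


LCL = 196.7 - 3 * 6.1 / sqrt(10)

190.91


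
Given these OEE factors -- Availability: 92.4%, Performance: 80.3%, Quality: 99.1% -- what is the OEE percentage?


Formula: OEE = Availability * Performance * Quality / 10000
A * P = 92.4% * 80.3% / 100 = 74.2%
OEE = 74.2% * 99.1% / 100 = 73.5%

73.5%


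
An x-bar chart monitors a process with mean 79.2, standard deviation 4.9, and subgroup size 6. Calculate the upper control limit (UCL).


UCL = 79.2 + 3 * 4.9 / sqrt(6)

85.2


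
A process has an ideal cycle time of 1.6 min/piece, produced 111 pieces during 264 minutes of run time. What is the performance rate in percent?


Formula: Performance = (Ideal CT * Total Count) / Run Time * 100
Ideal output time = 1.6 * 111 = 177.6 min
Performance = 177.6 / 264 * 100 = 67.3%

67.3%


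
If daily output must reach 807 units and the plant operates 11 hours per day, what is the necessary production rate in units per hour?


Formula: Production Rate = Daily Demand / Available Hours
Rate = 807 units/day / 11 hours/day
Rate = 73.4 units/hour

73.4 units/hour


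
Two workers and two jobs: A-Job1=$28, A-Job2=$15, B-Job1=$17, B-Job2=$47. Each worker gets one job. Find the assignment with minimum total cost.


Option 1: A->1 + B->2 = $28 + $47 = $75
Option 2: A->2 + B->1 = $15 + $17 = $32
Min cost = min($75, $32) = $32

$32


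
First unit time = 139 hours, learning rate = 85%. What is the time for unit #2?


Formula: T_n = T_1 * (learning_rate)^(log2(n)) where learning_rate = rate/100
Doublings = log2(2) = 1
T_n = 139 * 0.85^1
T_n = 139 * 0.85 = 118.2 hours

118.2 hours


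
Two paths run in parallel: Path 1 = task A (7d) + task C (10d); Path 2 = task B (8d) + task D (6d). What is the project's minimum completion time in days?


Path 1 = 7 + 10 = 17 days
Path 2 = 8 + 6 = 14 days
Duration = max(17, 14) = 17 days

17 days


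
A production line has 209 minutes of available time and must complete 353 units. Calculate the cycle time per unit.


Formula: CT = Available Time / Number of Units
CT = 209 min / 353 units
CT = 0.59 min/unit

0.59 min/unit


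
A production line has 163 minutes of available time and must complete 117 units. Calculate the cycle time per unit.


Formula: CT = Available Time / Number of Units
CT = 163 min / 117 units
CT = 1.39 min/unit

1.39 min/unit


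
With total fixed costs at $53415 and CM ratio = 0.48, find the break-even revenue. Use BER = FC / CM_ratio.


Formula: BER = Fixed Costs / Contribution Margin Ratio
BER = $53415 / 0.48
BER = $111281.25 (to the nearest cent)

$111281.25


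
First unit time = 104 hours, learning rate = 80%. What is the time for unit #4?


Formula: T_n = T_1 * (learning_rate)^(log2(n)) where learning_rate = rate/100
Doublings = log2(4) = 2
T_n = 104 * 0.8^2
T_n = 104 * 0.64 = 66.6 hours

66.6 hours


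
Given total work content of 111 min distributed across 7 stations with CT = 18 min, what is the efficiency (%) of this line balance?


Formula: Efficiency = Sum of Task Times / (N_stations * CT) * 100
Total station capacity = 7 stations * 18 min = 126 min
Efficiency = 111 / 126 * 100 = 88.1%

88.1%


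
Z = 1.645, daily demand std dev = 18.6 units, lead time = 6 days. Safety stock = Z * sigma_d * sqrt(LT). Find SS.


Formula: SS = z * sigma_d * sqrt(LT)
sqrt(LT) = sqrt(6) = 2.4495
SS = 1.645 * 18.6 * 2.4495
SS = 74.9 units

74.9 units


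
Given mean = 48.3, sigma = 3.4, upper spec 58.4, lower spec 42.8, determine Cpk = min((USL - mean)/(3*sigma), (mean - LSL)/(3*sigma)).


Cpu = (58.4 - 48.3) / (3 * 3.4) = 0.99
Cpl = (48.3 - 42.8) / (3 * 3.4) = 0.54
Cpk = min(0.99, 0.54) = 0.54

0.54


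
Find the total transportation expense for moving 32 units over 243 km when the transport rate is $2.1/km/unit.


TC = dist * cost * units = 243 * 2.1 * 32 = $16329.60

$16329.60


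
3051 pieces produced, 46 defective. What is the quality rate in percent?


Formula: Quality Rate = Good Pieces / Total Pieces * 100
Good pieces = 3051 - 46 = 3005
QR = 3005 / 3051 * 100 = 98.5%

98.5%


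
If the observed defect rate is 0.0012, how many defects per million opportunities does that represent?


DPMO = defect_rate * 1000000 = 0.0012 * 1000000

1200


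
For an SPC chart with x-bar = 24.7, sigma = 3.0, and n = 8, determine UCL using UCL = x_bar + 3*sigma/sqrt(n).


UCL = 24.7 + 3 * 3.0 / sqrt(8)

27.88


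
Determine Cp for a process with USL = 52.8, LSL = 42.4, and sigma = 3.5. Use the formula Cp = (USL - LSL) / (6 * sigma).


Cp = (52.8 - 42.4) / (6 * 3.5)

0.5


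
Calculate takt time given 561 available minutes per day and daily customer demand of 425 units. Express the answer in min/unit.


Formula: Takt Time = Available Production Time / Customer Demand
Takt = 561 min/day / 425 units/day
Takt = 1.32 min/unit

1.32 min/unit


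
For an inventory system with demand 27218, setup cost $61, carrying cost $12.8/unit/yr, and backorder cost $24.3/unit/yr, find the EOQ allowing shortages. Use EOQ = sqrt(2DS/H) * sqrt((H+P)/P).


Formula: EOQ* = sqrt(2DS/H) * sqrt((H+P)/P)
Base EOQ = sqrt(2*27218*61/12.8) = 509.33 units
Correction = sqrt((12.8+24.3)/24.3) = 1.23562
EOQ* = 509.33 * 1.23562 = 629.3 units

629.3 units


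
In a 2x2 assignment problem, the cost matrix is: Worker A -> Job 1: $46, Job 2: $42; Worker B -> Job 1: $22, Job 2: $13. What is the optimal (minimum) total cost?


Option 1: A->1 + B->2 = $46 + $13 = $59
Option 2: A->2 + B->1 = $42 + $22 = $64
Min cost = min($59, $64) = $59

$59


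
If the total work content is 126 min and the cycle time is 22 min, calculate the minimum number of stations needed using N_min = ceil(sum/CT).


Formula: N_min = ceil(Sum of Task Times / Cycle Time)
N_min = ceil(126 min / 22 min) = ceil(5.7273)
N_min = 6 stations

6


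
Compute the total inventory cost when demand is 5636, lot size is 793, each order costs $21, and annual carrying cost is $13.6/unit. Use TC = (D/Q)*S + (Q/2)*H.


TC = 5636/793 * 21 + 793/2 * 13.6

$5541.65


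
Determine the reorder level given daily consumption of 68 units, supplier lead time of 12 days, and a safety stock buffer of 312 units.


Formula: ROP = (Daily Demand * Lead Time) + Safety Stock
Demand during lead time = 68 * 12 = 816 units
ROP = 816 + 312 = 1128 units

1128 units


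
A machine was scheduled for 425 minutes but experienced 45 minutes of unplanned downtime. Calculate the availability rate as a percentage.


Formula: Availability = (Planned Time - Downtime) / Planned Time * 100
Uptime = 425 - 45 = 380 min
Availability = 380 / 425 * 100 = 89.4%

89.4%


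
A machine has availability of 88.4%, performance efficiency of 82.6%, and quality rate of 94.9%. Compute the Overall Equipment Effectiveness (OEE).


Formula: OEE = Availability * Performance * Quality / 10000
A * P = 88.4% * 82.6% / 100 = 73.02%
OEE = 73.02% * 94.9% / 100 = 69.3%

69.3%


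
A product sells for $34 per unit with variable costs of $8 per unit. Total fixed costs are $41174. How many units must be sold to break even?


Formula: BEQ = Fixed Costs / (Price - Variable Cost)
Contribution margin = $34 - $8 = $26/unit
BEQ = ceil($41174 / $26/unit) = ceil(1583.62) = 1584 units

1584 units


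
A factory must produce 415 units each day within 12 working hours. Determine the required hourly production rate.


Formula: Production Rate = Daily Demand / Available Hours
Rate = 415 units/day / 12 hours/day
Rate = 34.6 units/hour

34.6 units/hour


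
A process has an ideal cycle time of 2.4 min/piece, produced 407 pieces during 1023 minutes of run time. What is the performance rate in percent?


Formula: Performance = (Ideal CT * Total Count) / Run Time * 100
Ideal output time = 2.4 * 407 = 976.8 min
Performance = 976.8 / 1023 * 100 = 95.5%

95.5%


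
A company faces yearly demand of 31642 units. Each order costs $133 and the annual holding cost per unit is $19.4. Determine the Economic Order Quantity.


Formula: EOQ = sqrt(2 * D * S / H)
Numerator: 2 * 31642 * 133 = 8416772
2DS/H = 8416772 / 19.4 = 433854.2
EOQ = sqrt(433854.2) = 658.7 units

658.7 units


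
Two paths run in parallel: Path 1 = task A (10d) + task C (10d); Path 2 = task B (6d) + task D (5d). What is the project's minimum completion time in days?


Path 1 = 10 + 10 = 20 days
Path 2 = 6 + 5 = 11 days
Duration = max(20, 11) = 20 days

20 days


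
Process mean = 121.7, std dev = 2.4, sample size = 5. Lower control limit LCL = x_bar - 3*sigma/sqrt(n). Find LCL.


LCL = 121.7 - 3 * 2.4 / sqrt(5)

118.48


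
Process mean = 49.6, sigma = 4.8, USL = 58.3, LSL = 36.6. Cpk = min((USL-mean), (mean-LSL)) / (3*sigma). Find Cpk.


Cpu = (58.3 - 49.6) / (3 * 4.8) = 0.6
Cpl = (49.6 - 36.6) / (3 * 4.8) = 0.9
Cpk = min(0.6, 0.9) = 0.6

0.6


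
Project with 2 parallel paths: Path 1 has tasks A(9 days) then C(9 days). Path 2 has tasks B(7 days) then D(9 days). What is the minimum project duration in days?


Path 1 = 9 + 9 = 18 days
Path 2 = 7 + 9 = 16 days
Duration = max(18, 16) = 18 days

18 days


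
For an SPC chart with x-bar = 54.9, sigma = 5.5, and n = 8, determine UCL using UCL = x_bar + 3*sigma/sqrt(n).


UCL = 54.9 + 3 * 5.5 / sqrt(8)

60.73


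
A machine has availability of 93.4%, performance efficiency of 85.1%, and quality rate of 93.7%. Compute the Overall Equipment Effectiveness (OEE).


Formula: OEE = Availability * Performance * Quality / 10000
A * P = 93.4% * 85.1% / 100 = 79.48%
OEE = 79.48% * 93.7% / 100 = 74.5%

74.5%


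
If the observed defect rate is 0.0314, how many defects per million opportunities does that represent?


DPMO = defect_rate * 1000000 = 0.0314 * 1000000

31400


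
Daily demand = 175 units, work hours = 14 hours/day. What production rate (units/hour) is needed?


Formula: Production Rate = Daily Demand / Available Hours
Rate = 175 units/day / 14 hours/day
Rate = 12.5 units/hour

12.5 units/hour


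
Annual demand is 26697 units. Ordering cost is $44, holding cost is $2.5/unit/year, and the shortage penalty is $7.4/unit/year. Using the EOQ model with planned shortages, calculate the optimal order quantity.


Formula: EOQ* = sqrt(2DS/H) * sqrt((H+P)/P)
Base EOQ = sqrt(2*26697*44/2.5) = 969.4 units
Correction = sqrt((2.5+7.4)/7.4) = 1.15665
EOQ* = 969.4 * 1.15665 = 1121.3 units

1121.3 units


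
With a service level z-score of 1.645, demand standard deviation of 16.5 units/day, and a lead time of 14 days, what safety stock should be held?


Formula: SS = z * sigma_d * sqrt(LT)
sqrt(LT) = sqrt(14) = 3.7417
SS = 1.645 * 16.5 * 3.7417
SS = 101.6 units

101.6 units


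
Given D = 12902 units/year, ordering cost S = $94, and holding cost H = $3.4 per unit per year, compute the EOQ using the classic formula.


Formula: EOQ = sqrt(2 * D * S / H)
Numerator: 2 * 12902 * 94 = 2425576
2DS/H = 2425576 / 3.4 = 713404.7
EOQ = sqrt(713404.7) = 844.6 units

844.6 units


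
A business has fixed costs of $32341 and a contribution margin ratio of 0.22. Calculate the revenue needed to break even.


Formula: BER = Fixed Costs / Contribution Margin Ratio
BER = $32341 / 0.22
BER = $147004.55 (to the nearest cent)

$147004.55


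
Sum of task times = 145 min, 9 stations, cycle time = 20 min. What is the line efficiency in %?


Formula: Efficiency = Sum of Task Times / (N_stations * CT) * 100
Total station capacity = 9 stations * 20 min = 180 min
Efficiency = 145 / 180 * 100 = 80.6%

80.6%


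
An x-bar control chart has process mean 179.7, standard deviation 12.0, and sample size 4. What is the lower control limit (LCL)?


LCL = 179.7 - 3 * 12.0 / sqrt(4)

161.7


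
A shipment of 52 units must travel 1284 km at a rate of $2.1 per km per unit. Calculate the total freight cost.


TC = dist * cost * units = 1284 * 2.1 * 52 = $140212.80

$140212.80


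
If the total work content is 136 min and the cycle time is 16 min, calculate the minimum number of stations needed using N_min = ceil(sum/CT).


Formula: N_min = ceil(Sum of Task Times / Cycle Time)
N_min = ceil(136 min / 16 min) = ceil(8.5)
N_min = 9 stations

9
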